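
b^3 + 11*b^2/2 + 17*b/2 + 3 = (b + 1/2)*(b + 2)*(b + 3)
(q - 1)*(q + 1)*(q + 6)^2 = q^4 + 12*q^3 + 35*q^2 - 12*q - 36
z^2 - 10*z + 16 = (z - 8)*(z - 2)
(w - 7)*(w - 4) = w^2 - 11*w + 28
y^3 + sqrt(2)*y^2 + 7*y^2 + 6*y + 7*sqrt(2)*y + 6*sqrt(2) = (y + 1)*(y + 6)*(y + sqrt(2))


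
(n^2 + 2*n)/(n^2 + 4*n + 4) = n/(n + 2)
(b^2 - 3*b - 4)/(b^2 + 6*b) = (b^2 - 3*b - 4)/(b*(b + 6))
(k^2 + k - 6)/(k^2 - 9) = (k - 2)/(k - 3)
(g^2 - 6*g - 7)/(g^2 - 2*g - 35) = (g + 1)/(g + 5)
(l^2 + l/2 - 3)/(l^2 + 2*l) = (l - 3/2)/l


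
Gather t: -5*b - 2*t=-5*b - 2*t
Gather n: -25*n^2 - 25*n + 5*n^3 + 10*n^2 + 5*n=5*n^3 - 15*n^2 - 20*n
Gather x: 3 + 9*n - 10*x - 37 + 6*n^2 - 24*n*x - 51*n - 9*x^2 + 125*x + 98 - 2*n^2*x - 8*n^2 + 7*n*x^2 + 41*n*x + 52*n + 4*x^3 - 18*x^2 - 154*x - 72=-2*n^2 + 10*n + 4*x^3 + x^2*(7*n - 27) + x*(-2*n^2 + 17*n - 39) - 8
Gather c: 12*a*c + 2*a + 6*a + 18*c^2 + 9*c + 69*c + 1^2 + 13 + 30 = 8*a + 18*c^2 + c*(12*a + 78) + 44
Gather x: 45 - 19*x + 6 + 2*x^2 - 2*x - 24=2*x^2 - 21*x + 27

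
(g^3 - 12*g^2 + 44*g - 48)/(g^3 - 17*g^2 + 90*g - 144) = (g^2 - 6*g + 8)/(g^2 - 11*g + 24)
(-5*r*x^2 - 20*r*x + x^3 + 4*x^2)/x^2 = -5*r - 20*r/x + x + 4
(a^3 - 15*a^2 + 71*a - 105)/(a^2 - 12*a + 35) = a - 3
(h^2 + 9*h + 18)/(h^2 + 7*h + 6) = (h + 3)/(h + 1)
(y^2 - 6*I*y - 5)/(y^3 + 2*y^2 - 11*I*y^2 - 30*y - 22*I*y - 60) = (y - I)/(y^2 + y*(2 - 6*I) - 12*I)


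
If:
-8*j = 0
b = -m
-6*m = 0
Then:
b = 0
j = 0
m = 0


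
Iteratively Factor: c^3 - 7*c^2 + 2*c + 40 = (c - 4)*(c^2 - 3*c - 10) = (c - 5)*(c - 4)*(c + 2)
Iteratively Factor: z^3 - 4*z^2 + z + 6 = (z - 2)*(z^2 - 2*z - 3) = (z - 3)*(z - 2)*(z + 1)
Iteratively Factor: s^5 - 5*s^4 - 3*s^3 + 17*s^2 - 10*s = (s)*(s^4 - 5*s^3 - 3*s^2 + 17*s - 10) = s*(s + 2)*(s^3 - 7*s^2 + 11*s - 5) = s*(s - 1)*(s + 2)*(s^2 - 6*s + 5) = s*(s - 1)^2*(s + 2)*(s - 5)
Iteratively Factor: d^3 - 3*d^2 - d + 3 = (d - 1)*(d^2 - 2*d - 3) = (d - 3)*(d - 1)*(d + 1)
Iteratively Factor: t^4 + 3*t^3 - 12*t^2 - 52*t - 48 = (t + 2)*(t^3 + t^2 - 14*t - 24) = (t - 4)*(t + 2)*(t^2 + 5*t + 6) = (t - 4)*(t + 2)^2*(t + 3)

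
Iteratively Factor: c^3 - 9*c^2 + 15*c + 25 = (c - 5)*(c^2 - 4*c - 5) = (c - 5)*(c + 1)*(c - 5)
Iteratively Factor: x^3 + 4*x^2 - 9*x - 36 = (x - 3)*(x^2 + 7*x + 12) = (x - 3)*(x + 4)*(x + 3)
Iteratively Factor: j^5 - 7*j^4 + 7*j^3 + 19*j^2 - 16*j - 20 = (j - 2)*(j^4 - 5*j^3 - 3*j^2 + 13*j + 10) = (j - 5)*(j - 2)*(j^3 - 3*j - 2) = (j - 5)*(j - 2)*(j + 1)*(j^2 - j - 2) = (j - 5)*(j - 2)*(j + 1)^2*(j - 2)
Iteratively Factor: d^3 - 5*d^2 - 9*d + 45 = (d - 5)*(d^2 - 9) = (d - 5)*(d - 3)*(d + 3)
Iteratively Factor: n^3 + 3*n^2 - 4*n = (n - 1)*(n^2 + 4*n) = (n - 1)*(n + 4)*(n)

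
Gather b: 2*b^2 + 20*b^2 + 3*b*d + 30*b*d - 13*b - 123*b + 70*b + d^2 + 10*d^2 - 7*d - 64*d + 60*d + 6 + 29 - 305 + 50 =22*b^2 + b*(33*d - 66) + 11*d^2 - 11*d - 220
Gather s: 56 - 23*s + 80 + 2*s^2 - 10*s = 2*s^2 - 33*s + 136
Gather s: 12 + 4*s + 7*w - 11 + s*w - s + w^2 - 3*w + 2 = s*(w + 3) + w^2 + 4*w + 3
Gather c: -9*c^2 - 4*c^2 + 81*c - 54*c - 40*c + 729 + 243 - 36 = -13*c^2 - 13*c + 936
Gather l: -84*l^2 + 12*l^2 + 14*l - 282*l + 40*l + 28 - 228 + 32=-72*l^2 - 228*l - 168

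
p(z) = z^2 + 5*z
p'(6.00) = 17.00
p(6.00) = 66.00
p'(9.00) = 23.00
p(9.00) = 126.00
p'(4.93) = 14.86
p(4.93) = 48.95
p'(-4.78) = -4.56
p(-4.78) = -1.05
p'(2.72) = 10.44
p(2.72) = 21.00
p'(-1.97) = 1.06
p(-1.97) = -5.97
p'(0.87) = 6.74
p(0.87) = 5.11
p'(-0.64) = 3.72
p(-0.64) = -2.79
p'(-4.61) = -4.22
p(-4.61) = -1.80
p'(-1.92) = 1.16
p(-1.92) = -5.91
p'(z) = 2*z + 5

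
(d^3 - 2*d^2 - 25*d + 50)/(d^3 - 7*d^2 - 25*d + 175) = (d - 2)/(d - 7)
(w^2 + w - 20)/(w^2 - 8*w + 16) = (w + 5)/(w - 4)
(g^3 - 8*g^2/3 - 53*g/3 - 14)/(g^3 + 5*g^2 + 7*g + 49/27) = 9*(g^2 - 5*g - 6)/(9*g^2 + 24*g + 7)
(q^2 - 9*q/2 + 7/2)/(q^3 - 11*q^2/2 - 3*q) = (-2*q^2 + 9*q - 7)/(q*(-2*q^2 + 11*q + 6))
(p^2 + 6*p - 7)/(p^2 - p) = (p + 7)/p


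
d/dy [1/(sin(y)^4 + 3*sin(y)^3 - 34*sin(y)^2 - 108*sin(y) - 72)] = (-4*sin(y)^3 - 9*sin(y)^2 + 68*sin(y) + 108)*cos(y)/((sin(y) - 6)^2*(sin(y) + 1)^2*(sin(y) + 2)^2*(sin(y) + 6)^2)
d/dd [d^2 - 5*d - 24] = 2*d - 5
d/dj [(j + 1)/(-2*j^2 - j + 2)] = (-2*j^2 - j + (j + 1)*(4*j + 1) + 2)/(2*j^2 + j - 2)^2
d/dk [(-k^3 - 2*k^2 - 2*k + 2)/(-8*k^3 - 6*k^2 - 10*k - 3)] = (-10*k^4 - 12*k^3 + 65*k^2 + 36*k + 26)/(64*k^6 + 96*k^5 + 196*k^4 + 168*k^3 + 136*k^2 + 60*k + 9)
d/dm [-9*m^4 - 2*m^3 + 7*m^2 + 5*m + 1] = -36*m^3 - 6*m^2 + 14*m + 5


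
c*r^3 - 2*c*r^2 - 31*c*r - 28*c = (r - 7)*(r + 4)*(c*r + c)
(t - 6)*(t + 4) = t^2 - 2*t - 24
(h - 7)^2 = h^2 - 14*h + 49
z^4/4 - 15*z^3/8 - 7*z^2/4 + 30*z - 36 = (z/4 + 1)*(z - 6)*(z - 4)*(z - 3/2)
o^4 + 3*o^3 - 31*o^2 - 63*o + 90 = (o - 5)*(o - 1)*(o + 3)*(o + 6)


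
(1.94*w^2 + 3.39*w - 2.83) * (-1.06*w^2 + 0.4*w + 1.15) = -2.0564*w^4 - 2.8174*w^3 + 6.5868*w^2 + 2.7665*w - 3.2545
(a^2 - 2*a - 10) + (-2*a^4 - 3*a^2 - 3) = -2*a^4 - 2*a^2 - 2*a - 13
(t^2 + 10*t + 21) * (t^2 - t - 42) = t^4 + 9*t^3 - 31*t^2 - 441*t - 882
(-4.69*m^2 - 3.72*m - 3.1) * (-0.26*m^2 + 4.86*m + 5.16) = 1.2194*m^4 - 21.8262*m^3 - 41.4736*m^2 - 34.2612*m - 15.996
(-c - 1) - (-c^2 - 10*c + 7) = c^2 + 9*c - 8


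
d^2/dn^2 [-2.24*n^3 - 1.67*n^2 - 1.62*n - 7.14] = -13.44*n - 3.34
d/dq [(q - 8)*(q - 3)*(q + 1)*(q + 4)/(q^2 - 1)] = 2*(q^3 - 5*q^2 + 7*q - 38)/(q^2 - 2*q + 1)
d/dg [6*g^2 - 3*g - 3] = 12*g - 3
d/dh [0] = 0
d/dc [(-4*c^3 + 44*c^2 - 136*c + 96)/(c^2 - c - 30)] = 4*(-c^2 - 10*c + 29)/(c^2 + 10*c + 25)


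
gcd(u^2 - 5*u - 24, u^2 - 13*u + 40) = u - 8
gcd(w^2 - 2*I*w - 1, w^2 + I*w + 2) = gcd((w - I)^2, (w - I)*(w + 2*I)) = w - I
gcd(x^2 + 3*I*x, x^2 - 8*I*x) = x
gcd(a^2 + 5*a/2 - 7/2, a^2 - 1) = a - 1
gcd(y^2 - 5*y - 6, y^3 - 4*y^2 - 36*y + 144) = y - 6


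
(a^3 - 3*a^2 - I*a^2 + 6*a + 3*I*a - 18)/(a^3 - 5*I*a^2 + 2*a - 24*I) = (a - 3)/(a - 4*I)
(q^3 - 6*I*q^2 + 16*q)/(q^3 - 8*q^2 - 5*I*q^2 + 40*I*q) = (q^2 - 6*I*q + 16)/(q^2 - 8*q - 5*I*q + 40*I)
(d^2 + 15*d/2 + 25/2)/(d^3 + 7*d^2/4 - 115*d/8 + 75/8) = 4*(2*d + 5)/(8*d^2 - 26*d + 15)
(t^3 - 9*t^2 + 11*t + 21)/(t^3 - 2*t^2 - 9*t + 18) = (t^2 - 6*t - 7)/(t^2 + t - 6)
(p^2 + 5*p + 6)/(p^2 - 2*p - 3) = (p^2 + 5*p + 6)/(p^2 - 2*p - 3)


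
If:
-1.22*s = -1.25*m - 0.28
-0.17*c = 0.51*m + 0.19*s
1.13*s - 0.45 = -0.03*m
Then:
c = -0.92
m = 0.16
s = 0.39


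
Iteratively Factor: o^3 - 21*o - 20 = (o + 1)*(o^2 - o - 20) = (o - 5)*(o + 1)*(o + 4)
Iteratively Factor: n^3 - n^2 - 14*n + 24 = (n - 3)*(n^2 + 2*n - 8) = (n - 3)*(n - 2)*(n + 4)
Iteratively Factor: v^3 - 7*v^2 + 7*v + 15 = (v + 1)*(v^2 - 8*v + 15) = (v - 5)*(v + 1)*(v - 3)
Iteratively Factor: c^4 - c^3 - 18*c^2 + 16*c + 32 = (c + 1)*(c^3 - 2*c^2 - 16*c + 32) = (c - 4)*(c + 1)*(c^2 + 2*c - 8) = (c - 4)*(c + 1)*(c + 4)*(c - 2)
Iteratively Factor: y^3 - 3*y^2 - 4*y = (y - 4)*(y^2 + y) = y*(y - 4)*(y + 1)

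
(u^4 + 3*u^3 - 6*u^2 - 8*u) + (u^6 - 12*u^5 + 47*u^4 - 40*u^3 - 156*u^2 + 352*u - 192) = u^6 - 12*u^5 + 48*u^4 - 37*u^3 - 162*u^2 + 344*u - 192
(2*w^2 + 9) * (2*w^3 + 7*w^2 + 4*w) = 4*w^5 + 14*w^4 + 26*w^3 + 63*w^2 + 36*w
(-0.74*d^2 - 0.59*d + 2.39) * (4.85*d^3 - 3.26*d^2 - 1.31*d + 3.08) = -3.589*d^5 - 0.4491*d^4 + 14.4843*d^3 - 9.2977*d^2 - 4.9481*d + 7.3612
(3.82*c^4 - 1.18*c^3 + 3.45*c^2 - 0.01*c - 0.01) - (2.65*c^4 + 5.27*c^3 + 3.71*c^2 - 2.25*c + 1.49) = 1.17*c^4 - 6.45*c^3 - 0.26*c^2 + 2.24*c - 1.5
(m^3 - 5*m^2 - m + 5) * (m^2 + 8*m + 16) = m^5 + 3*m^4 - 25*m^3 - 83*m^2 + 24*m + 80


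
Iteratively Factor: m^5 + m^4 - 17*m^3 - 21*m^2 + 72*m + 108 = (m + 3)*(m^4 - 2*m^3 - 11*m^2 + 12*m + 36) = (m + 2)*(m + 3)*(m^3 - 4*m^2 - 3*m + 18) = (m + 2)^2*(m + 3)*(m^2 - 6*m + 9) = (m - 3)*(m + 2)^2*(m + 3)*(m - 3)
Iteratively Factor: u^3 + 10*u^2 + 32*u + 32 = (u + 4)*(u^2 + 6*u + 8) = (u + 2)*(u + 4)*(u + 4)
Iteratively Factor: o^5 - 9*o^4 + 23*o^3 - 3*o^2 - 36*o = (o - 4)*(o^4 - 5*o^3 + 3*o^2 + 9*o) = (o - 4)*(o - 3)*(o^3 - 2*o^2 - 3*o) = (o - 4)*(o - 3)*(o + 1)*(o^2 - 3*o) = (o - 4)*(o - 3)^2*(o + 1)*(o)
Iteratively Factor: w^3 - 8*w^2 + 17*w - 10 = (w - 1)*(w^2 - 7*w + 10) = (w - 5)*(w - 1)*(w - 2)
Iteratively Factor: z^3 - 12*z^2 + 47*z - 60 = (z - 3)*(z^2 - 9*z + 20) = (z - 4)*(z - 3)*(z - 5)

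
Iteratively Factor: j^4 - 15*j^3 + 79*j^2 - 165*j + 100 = (j - 5)*(j^3 - 10*j^2 + 29*j - 20) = (j - 5)*(j - 4)*(j^2 - 6*j + 5) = (j - 5)^2*(j - 4)*(j - 1)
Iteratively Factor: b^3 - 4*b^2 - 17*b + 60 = (b + 4)*(b^2 - 8*b + 15) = (b - 3)*(b + 4)*(b - 5)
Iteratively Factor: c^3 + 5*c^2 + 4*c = (c + 4)*(c^2 + c) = (c + 1)*(c + 4)*(c)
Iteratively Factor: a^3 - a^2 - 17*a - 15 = (a + 3)*(a^2 - 4*a - 5) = (a - 5)*(a + 3)*(a + 1)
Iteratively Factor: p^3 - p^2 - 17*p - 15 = (p + 1)*(p^2 - 2*p - 15) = (p + 1)*(p + 3)*(p - 5)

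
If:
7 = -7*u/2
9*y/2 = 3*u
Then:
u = -2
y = -4/3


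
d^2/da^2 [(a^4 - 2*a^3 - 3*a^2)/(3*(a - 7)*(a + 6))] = 2*(a^6 - 3*a^5 - 123*a^4 + 247*a^3 + 9954*a^2 - 10584*a - 5292)/(3*(a^6 - 3*a^5 - 123*a^4 + 251*a^3 + 5166*a^2 - 5292*a - 74088))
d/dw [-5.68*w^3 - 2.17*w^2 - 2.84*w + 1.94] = -17.04*w^2 - 4.34*w - 2.84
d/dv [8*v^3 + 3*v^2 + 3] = 6*v*(4*v + 1)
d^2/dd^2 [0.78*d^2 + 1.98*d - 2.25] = 1.56000000000000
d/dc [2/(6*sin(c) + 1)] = -12*cos(c)/(6*sin(c) + 1)^2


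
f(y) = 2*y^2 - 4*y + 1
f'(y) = 4*y - 4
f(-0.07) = 1.29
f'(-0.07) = -4.28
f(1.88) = 0.55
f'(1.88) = 3.52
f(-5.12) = 73.91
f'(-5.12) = -24.48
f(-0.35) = 2.64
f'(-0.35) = -5.40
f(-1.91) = 15.94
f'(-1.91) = -11.64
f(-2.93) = 29.89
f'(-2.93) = -15.72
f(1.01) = -1.00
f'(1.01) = 0.04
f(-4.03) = 49.60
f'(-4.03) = -20.12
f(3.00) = 7.00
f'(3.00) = 8.00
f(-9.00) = 199.00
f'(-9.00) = -40.00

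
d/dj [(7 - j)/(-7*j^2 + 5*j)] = 7*(-j^2 + 14*j - 5)/(j^2*(49*j^2 - 70*j + 25))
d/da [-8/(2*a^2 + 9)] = 32*a/(2*a^2 + 9)^2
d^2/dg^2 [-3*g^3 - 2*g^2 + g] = -18*g - 4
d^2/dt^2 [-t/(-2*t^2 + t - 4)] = 2*(t*(4*t - 1)^2 + (1 - 6*t)*(2*t^2 - t + 4))/(2*t^2 - t + 4)^3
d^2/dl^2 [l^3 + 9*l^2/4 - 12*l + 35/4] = 6*l + 9/2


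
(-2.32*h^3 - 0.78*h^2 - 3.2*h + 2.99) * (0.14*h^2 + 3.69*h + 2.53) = -0.3248*h^5 - 8.67*h^4 - 9.1958*h^3 - 13.3628*h^2 + 2.9371*h + 7.5647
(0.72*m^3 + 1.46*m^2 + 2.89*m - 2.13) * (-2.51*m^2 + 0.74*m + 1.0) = -1.8072*m^5 - 3.1318*m^4 - 5.4535*m^3 + 8.9449*m^2 + 1.3138*m - 2.13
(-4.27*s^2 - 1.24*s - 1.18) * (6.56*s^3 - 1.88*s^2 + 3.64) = -28.0112*s^5 - 0.1068*s^4 - 5.4096*s^3 - 13.3244*s^2 - 4.5136*s - 4.2952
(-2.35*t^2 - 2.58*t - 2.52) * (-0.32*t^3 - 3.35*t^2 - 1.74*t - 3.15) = 0.752*t^5 + 8.6981*t^4 + 13.5384*t^3 + 20.3337*t^2 + 12.5118*t + 7.938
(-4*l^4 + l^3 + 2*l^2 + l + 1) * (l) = -4*l^5 + l^4 + 2*l^3 + l^2 + l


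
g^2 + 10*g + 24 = (g + 4)*(g + 6)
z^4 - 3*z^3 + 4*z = z*(z - 2)^2*(z + 1)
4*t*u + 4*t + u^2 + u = (4*t + u)*(u + 1)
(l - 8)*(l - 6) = l^2 - 14*l + 48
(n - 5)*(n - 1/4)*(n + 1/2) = n^3 - 19*n^2/4 - 11*n/8 + 5/8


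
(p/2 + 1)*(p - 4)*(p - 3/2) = p^3/2 - 7*p^2/4 - 5*p/2 + 6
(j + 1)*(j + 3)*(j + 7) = j^3 + 11*j^2 + 31*j + 21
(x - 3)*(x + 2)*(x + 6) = x^3 + 5*x^2 - 12*x - 36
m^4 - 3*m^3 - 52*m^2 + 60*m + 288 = (m - 8)*(m - 3)*(m + 2)*(m + 6)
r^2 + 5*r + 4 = (r + 1)*(r + 4)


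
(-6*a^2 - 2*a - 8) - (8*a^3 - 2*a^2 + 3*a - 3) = -8*a^3 - 4*a^2 - 5*a - 5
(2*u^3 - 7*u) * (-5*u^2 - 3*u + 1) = -10*u^5 - 6*u^4 + 37*u^3 + 21*u^2 - 7*u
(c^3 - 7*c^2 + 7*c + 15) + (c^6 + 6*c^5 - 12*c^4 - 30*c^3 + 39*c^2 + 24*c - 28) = c^6 + 6*c^5 - 12*c^4 - 29*c^3 + 32*c^2 + 31*c - 13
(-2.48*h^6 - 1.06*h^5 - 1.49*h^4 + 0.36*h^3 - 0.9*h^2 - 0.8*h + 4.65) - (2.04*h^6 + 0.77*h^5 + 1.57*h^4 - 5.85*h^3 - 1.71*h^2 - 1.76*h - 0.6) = -4.52*h^6 - 1.83*h^5 - 3.06*h^4 + 6.21*h^3 + 0.81*h^2 + 0.96*h + 5.25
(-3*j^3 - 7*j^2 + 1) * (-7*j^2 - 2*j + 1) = 21*j^5 + 55*j^4 + 11*j^3 - 14*j^2 - 2*j + 1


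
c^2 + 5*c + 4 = (c + 1)*(c + 4)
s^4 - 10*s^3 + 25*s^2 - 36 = (s - 6)*(s - 3)*(s - 2)*(s + 1)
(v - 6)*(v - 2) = v^2 - 8*v + 12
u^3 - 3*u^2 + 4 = (u - 2)^2*(u + 1)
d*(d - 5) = d^2 - 5*d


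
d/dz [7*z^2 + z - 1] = 14*z + 1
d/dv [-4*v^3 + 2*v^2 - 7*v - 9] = -12*v^2 + 4*v - 7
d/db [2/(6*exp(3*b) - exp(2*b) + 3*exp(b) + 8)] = (-36*exp(2*b) + 4*exp(b) - 6)*exp(b)/(6*exp(3*b) - exp(2*b) + 3*exp(b) + 8)^2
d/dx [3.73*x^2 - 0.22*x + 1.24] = 7.46*x - 0.22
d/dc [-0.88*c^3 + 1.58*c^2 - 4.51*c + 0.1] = -2.64*c^2 + 3.16*c - 4.51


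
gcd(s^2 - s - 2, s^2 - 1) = s + 1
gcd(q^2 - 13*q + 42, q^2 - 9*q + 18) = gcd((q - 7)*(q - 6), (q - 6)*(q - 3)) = q - 6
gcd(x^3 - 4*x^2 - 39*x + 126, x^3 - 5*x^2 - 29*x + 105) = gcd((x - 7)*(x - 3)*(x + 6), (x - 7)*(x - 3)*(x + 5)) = x^2 - 10*x + 21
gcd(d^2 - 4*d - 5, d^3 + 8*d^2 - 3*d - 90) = 1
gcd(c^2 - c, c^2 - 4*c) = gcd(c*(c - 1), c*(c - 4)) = c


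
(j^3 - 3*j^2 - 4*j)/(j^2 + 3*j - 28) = j*(j + 1)/(j + 7)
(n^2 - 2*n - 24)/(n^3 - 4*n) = (n^2 - 2*n - 24)/(n*(n^2 - 4))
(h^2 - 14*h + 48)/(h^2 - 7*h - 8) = (h - 6)/(h + 1)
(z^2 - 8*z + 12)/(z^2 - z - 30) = (z - 2)/(z + 5)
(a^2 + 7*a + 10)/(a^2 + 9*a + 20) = (a + 2)/(a + 4)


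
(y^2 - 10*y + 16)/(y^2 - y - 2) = (y - 8)/(y + 1)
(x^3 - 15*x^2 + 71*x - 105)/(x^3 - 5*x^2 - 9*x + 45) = (x - 7)/(x + 3)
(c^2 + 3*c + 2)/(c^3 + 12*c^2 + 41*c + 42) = (c + 1)/(c^2 + 10*c + 21)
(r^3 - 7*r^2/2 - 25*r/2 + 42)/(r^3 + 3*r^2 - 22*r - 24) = (2*r^2 + r - 21)/(2*(r^2 + 7*r + 6))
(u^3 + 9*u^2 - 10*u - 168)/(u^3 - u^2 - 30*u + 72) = (u + 7)/(u - 3)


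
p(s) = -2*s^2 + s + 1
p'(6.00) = -23.00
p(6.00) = -65.00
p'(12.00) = -47.00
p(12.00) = -275.00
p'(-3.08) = 13.32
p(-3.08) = -21.05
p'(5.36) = -20.44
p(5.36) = -51.10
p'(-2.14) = 9.56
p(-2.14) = -10.30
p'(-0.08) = 1.32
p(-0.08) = 0.91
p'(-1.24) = 5.96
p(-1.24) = -3.32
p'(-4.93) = 20.72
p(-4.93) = -52.54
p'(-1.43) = 6.72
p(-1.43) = -4.52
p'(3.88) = -14.52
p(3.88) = -25.23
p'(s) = 1 - 4*s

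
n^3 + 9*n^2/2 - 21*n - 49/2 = (n - 7/2)*(n + 1)*(n + 7)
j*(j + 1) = j^2 + j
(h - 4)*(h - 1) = h^2 - 5*h + 4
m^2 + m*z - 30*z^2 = (m - 5*z)*(m + 6*z)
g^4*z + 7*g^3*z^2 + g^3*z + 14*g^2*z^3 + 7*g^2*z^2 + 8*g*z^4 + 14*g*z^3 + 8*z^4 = (g + z)*(g + 2*z)*(g + 4*z)*(g*z + z)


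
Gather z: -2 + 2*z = 2*z - 2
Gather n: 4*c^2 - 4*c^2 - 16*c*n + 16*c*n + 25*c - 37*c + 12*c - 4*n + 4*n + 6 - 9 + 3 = 0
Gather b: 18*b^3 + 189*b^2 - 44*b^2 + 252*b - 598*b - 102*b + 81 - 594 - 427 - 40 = 18*b^3 + 145*b^2 - 448*b - 980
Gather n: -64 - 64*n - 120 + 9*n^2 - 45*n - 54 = 9*n^2 - 109*n - 238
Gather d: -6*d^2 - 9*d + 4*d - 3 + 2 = -6*d^2 - 5*d - 1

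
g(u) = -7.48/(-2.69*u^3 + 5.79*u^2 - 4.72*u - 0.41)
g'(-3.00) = -0.04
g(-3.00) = -0.05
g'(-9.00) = -0.00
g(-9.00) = -0.00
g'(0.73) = -1.29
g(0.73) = 4.12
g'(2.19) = -1.07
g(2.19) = 0.67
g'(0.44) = -3.49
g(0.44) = 4.69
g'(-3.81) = -0.02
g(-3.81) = -0.03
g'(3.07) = -0.23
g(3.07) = 0.20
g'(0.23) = -12.44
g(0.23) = 6.12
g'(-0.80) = -2.01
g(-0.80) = -0.89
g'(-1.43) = -0.42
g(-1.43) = -0.29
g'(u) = -7.48*(8.07*u^2 - 11.58*u + 4.72)/(-2.69*u^3 + 5.79*u^2 - 4.72*u - 0.41)^2 = (-60.3636*u^2 + 86.6184*u - 35.3056)/(2.69*u^3 - 5.79*u^2 + 4.72*u + 0.41)^2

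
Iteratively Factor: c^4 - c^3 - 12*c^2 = (c)*(c^3 - c^2 - 12*c) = c*(c - 4)*(c^2 + 3*c) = c*(c - 4)*(c + 3)*(c)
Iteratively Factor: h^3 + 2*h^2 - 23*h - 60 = (h + 4)*(h^2 - 2*h - 15) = (h + 3)*(h + 4)*(h - 5)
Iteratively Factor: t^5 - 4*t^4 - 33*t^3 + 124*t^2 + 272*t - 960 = (t - 4)*(t^4 - 33*t^2 - 8*t + 240) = (t - 4)*(t + 4)*(t^3 - 4*t^2 - 17*t + 60) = (t - 4)*(t - 3)*(t + 4)*(t^2 - t - 20) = (t - 4)*(t - 3)*(t + 4)^2*(t - 5)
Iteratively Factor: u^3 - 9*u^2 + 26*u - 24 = (u - 3)*(u^2 - 6*u + 8) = (u - 4)*(u - 3)*(u - 2)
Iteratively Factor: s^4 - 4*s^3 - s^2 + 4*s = (s + 1)*(s^3 - 5*s^2 + 4*s) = s*(s + 1)*(s^2 - 5*s + 4) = s*(s - 4)*(s + 1)*(s - 1)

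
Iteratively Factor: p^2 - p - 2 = (p + 1)*(p - 2)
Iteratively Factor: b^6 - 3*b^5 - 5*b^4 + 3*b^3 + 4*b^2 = (b - 4)*(b^5 + b^4 - b^3 - b^2) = (b - 4)*(b + 1)*(b^4 - b^2) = b*(b - 4)*(b + 1)*(b^3 - b) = b*(b - 4)*(b - 1)*(b + 1)*(b^2 + b) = b^2*(b - 4)*(b - 1)*(b + 1)*(b + 1)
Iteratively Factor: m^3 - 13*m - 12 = (m - 4)*(m^2 + 4*m + 3) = (m - 4)*(m + 1)*(m + 3)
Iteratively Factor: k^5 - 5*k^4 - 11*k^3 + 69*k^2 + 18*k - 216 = (k - 3)*(k^4 - 2*k^3 - 17*k^2 + 18*k + 72) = (k - 3)*(k + 2)*(k^3 - 4*k^2 - 9*k + 36) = (k - 3)^2*(k + 2)*(k^2 - k - 12) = (k - 3)^2*(k + 2)*(k + 3)*(k - 4)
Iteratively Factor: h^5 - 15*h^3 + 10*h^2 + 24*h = (h - 3)*(h^4 + 3*h^3 - 6*h^2 - 8*h) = h*(h - 3)*(h^3 + 3*h^2 - 6*h - 8) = h*(h - 3)*(h + 4)*(h^2 - h - 2) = h*(h - 3)*(h + 1)*(h + 4)*(h - 2)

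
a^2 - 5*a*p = a*(a - 5*p)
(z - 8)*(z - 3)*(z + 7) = z^3 - 4*z^2 - 53*z + 168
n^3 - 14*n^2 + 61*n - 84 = (n - 7)*(n - 4)*(n - 3)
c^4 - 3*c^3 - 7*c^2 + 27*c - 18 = (c - 3)*(c - 2)*(c - 1)*(c + 3)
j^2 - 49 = (j - 7)*(j + 7)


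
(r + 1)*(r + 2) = r^2 + 3*r + 2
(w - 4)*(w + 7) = w^2 + 3*w - 28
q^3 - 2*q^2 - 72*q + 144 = (q - 2)*(q - 6*sqrt(2))*(q + 6*sqrt(2))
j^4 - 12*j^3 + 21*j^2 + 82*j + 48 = (j - 8)*(j - 6)*(j + 1)^2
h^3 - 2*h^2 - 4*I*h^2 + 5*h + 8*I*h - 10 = (h - 2)*(h - 5*I)*(h + I)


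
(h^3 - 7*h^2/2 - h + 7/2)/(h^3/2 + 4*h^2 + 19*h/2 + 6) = (2*h^2 - 9*h + 7)/(h^2 + 7*h + 12)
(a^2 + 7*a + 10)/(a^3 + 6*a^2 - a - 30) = (a + 2)/(a^2 + a - 6)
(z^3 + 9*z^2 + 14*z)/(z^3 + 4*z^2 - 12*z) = (z^2 + 9*z + 14)/(z^2 + 4*z - 12)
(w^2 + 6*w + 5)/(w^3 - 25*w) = (w + 1)/(w*(w - 5))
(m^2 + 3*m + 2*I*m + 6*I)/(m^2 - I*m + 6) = (m + 3)/(m - 3*I)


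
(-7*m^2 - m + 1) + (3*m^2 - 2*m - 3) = -4*m^2 - 3*m - 2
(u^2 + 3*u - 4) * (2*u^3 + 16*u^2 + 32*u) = 2*u^5 + 22*u^4 + 72*u^3 + 32*u^2 - 128*u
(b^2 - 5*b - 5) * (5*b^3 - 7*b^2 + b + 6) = 5*b^5 - 32*b^4 + 11*b^3 + 36*b^2 - 35*b - 30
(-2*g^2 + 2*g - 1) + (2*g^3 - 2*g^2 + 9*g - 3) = 2*g^3 - 4*g^2 + 11*g - 4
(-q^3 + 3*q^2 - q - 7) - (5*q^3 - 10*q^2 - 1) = -6*q^3 + 13*q^2 - q - 6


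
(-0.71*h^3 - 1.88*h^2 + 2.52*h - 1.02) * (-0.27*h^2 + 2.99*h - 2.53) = 0.1917*h^5 - 1.6153*h^4 - 4.5053*h^3 + 12.5666*h^2 - 9.4254*h + 2.5806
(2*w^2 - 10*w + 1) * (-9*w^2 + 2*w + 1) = -18*w^4 + 94*w^3 - 27*w^2 - 8*w + 1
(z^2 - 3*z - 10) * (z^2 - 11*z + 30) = z^4 - 14*z^3 + 53*z^2 + 20*z - 300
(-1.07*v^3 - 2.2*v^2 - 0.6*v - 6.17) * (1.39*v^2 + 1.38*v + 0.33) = -1.4873*v^5 - 4.5346*v^4 - 4.2231*v^3 - 10.1303*v^2 - 8.7126*v - 2.0361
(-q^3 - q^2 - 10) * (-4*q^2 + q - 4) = 4*q^5 + 3*q^4 + 3*q^3 + 44*q^2 - 10*q + 40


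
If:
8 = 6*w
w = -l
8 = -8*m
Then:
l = -4/3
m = -1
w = 4/3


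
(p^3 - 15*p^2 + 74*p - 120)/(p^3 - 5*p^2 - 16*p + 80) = (p - 6)/(p + 4)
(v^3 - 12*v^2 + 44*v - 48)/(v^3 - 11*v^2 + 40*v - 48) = (v^2 - 8*v + 12)/(v^2 - 7*v + 12)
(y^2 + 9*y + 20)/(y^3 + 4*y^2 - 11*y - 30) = (y + 4)/(y^2 - y - 6)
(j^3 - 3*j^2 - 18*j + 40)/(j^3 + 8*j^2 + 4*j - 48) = (j - 5)/(j + 6)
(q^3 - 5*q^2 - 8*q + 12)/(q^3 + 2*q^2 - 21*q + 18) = (q^2 - 4*q - 12)/(q^2 + 3*q - 18)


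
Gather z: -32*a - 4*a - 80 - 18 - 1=-36*a - 99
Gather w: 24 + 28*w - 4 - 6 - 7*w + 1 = 21*w + 15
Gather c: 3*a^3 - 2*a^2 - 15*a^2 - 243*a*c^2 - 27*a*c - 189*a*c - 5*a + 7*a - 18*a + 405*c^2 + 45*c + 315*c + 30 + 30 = 3*a^3 - 17*a^2 - 16*a + c^2*(405 - 243*a) + c*(360 - 216*a) + 60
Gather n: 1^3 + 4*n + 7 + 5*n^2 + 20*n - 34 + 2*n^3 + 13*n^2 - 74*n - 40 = 2*n^3 + 18*n^2 - 50*n - 66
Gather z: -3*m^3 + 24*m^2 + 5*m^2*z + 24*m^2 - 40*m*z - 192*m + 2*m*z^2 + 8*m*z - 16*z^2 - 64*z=-3*m^3 + 48*m^2 - 192*m + z^2*(2*m - 16) + z*(5*m^2 - 32*m - 64)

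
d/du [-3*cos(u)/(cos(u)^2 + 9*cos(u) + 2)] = 3*(sin(u)^2 + 1)*sin(u)/(cos(u)^2 + 9*cos(u) + 2)^2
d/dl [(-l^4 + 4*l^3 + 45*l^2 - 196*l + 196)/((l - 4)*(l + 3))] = (-2*l^5 + 7*l^4 + 40*l^3 + 7*l^2 - 1472*l + 2548)/(l^4 - 2*l^3 - 23*l^2 + 24*l + 144)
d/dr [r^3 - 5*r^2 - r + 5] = 3*r^2 - 10*r - 1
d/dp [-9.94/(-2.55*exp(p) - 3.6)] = -25.347*exp(p)/(2.55*exp(p) + 3.6)^2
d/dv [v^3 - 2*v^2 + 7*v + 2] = 3*v^2 - 4*v + 7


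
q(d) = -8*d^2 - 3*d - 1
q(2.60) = -62.88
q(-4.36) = -140.00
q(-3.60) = -93.88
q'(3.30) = -55.80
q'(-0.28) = 1.48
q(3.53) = -111.28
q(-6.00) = -271.00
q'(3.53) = -59.48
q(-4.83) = -173.14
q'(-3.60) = 54.60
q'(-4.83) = 74.28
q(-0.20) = -0.72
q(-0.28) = -0.79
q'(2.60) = -44.60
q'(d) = -16*d - 3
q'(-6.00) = 93.00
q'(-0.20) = 0.20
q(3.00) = -82.00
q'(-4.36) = 66.76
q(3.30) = -98.02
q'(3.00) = -51.00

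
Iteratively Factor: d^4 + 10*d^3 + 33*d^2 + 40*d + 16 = (d + 4)*(d^3 + 6*d^2 + 9*d + 4) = (d + 1)*(d + 4)*(d^2 + 5*d + 4) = (d + 1)*(d + 4)^2*(d + 1)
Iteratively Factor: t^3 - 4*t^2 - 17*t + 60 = (t + 4)*(t^2 - 8*t + 15) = (t - 5)*(t + 4)*(t - 3)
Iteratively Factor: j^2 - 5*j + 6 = (j - 2)*(j - 3)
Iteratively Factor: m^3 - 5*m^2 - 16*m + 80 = (m + 4)*(m^2 - 9*m + 20) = (m - 5)*(m + 4)*(m - 4)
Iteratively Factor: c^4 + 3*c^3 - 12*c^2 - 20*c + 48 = (c + 4)*(c^3 - c^2 - 8*c + 12) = (c - 2)*(c + 4)*(c^2 + c - 6) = (c - 2)^2*(c + 4)*(c + 3)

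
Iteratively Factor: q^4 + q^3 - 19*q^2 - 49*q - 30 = (q + 3)*(q^3 - 2*q^2 - 13*q - 10) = (q + 2)*(q + 3)*(q^2 - 4*q - 5) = (q + 1)*(q + 2)*(q + 3)*(q - 5)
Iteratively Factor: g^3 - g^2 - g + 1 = (g + 1)*(g^2 - 2*g + 1) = (g - 1)*(g + 1)*(g - 1)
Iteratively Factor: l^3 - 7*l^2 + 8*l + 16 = (l + 1)*(l^2 - 8*l + 16) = (l - 4)*(l + 1)*(l - 4)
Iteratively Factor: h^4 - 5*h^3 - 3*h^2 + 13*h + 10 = (h + 1)*(h^3 - 6*h^2 + 3*h + 10) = (h - 2)*(h + 1)*(h^2 - 4*h - 5) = (h - 5)*(h - 2)*(h + 1)*(h + 1)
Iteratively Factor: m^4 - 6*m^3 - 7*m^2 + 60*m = (m - 5)*(m^3 - m^2 - 12*m) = (m - 5)*(m + 3)*(m^2 - 4*m) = (m - 5)*(m - 4)*(m + 3)*(m)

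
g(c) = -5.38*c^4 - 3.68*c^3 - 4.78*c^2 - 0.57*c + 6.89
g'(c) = -21.52*c^3 - 11.04*c^2 - 9.56*c - 0.57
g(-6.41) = -8299.33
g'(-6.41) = 5274.92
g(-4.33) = -1672.69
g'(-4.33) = 1580.89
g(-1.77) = -39.47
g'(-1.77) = 101.10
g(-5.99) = -6296.40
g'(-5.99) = 4285.70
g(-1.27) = -6.55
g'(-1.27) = 37.85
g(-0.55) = 5.88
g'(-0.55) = 4.93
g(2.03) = -136.11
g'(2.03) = -245.50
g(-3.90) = -1089.93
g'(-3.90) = 1145.34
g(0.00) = 6.89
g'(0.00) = -0.57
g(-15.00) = -261002.56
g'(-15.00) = 70288.83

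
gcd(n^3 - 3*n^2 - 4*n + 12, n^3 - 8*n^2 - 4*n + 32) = n^2 - 4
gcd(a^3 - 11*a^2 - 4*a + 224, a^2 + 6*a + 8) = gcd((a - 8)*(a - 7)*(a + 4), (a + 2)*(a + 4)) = a + 4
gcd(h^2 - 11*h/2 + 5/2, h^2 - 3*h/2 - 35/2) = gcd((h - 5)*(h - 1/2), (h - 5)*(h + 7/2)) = h - 5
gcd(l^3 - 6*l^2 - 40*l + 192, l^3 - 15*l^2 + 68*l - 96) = l^2 - 12*l + 32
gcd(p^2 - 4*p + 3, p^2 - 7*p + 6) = p - 1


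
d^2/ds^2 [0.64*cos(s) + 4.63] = -0.64*cos(s)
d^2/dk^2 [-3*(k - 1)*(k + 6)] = -6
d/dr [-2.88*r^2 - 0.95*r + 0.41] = -5.76*r - 0.95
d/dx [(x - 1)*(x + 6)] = 2*x + 5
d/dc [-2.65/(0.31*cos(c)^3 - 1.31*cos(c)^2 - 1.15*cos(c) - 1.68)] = (-2.4645*cos(c)^2 + 6.943*cos(c) + 3.0475)*sin(c)/(-0.31*cos(c)^3 + 1.31*cos(c)^2 + 1.15*cos(c) + 1.68)^2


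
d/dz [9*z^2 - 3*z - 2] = 18*z - 3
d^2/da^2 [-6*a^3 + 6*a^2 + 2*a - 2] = 12 - 36*a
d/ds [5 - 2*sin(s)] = -2*cos(s)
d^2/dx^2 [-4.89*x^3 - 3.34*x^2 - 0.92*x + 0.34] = -29.34*x - 6.68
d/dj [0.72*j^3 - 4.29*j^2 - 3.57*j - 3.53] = 2.16*j^2 - 8.58*j - 3.57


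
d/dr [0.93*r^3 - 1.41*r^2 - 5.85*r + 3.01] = 2.79*r^2 - 2.82*r - 5.85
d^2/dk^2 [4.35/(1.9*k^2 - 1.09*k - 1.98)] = (31.407*k^2 - 18.0177*k - 4.35*(3.8*k - 1.09)*(7.6*k - 2.18) - 32.7294)/(-1.9*k^2 + 1.09*k + 1.98)^3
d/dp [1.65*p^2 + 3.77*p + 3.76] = 3.3*p + 3.77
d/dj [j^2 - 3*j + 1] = 2*j - 3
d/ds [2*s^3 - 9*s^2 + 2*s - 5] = 6*s^2 - 18*s + 2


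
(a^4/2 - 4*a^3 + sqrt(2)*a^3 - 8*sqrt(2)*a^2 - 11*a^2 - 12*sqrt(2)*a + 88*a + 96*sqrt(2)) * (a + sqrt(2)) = a^5/2 - 4*a^4 + 3*sqrt(2)*a^4/2 - 12*sqrt(2)*a^3 - 9*a^3 - 23*sqrt(2)*a^2 + 72*a^2 - 24*a + 184*sqrt(2)*a + 192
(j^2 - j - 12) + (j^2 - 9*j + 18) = 2*j^2 - 10*j + 6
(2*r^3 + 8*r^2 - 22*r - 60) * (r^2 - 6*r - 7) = 2*r^5 - 4*r^4 - 84*r^3 + 16*r^2 + 514*r + 420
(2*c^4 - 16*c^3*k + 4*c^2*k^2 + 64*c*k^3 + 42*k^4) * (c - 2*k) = 2*c^5 - 20*c^4*k + 36*c^3*k^2 + 56*c^2*k^3 - 86*c*k^4 - 84*k^5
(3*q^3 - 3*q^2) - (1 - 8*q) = 3*q^3 - 3*q^2 + 8*q - 1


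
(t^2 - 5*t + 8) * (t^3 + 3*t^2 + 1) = t^5 - 2*t^4 - 7*t^3 + 25*t^2 - 5*t + 8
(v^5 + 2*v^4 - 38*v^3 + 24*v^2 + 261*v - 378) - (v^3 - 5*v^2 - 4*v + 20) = v^5 + 2*v^4 - 39*v^3 + 29*v^2 + 265*v - 398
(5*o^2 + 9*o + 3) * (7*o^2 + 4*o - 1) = 35*o^4 + 83*o^3 + 52*o^2 + 3*o - 3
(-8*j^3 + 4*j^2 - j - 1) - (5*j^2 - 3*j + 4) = -8*j^3 - j^2 + 2*j - 5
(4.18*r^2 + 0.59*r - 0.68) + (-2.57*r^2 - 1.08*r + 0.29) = 1.61*r^2 - 0.49*r - 0.39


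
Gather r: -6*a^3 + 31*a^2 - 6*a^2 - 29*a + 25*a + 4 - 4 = -6*a^3 + 25*a^2 - 4*a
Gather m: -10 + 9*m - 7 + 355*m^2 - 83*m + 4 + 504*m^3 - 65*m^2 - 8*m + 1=504*m^3 + 290*m^2 - 82*m - 12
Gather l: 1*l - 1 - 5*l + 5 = 4 - 4*l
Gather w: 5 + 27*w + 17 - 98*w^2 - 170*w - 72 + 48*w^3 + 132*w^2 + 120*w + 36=48*w^3 + 34*w^2 - 23*w - 14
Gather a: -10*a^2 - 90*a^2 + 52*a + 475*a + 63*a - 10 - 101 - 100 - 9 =-100*a^2 + 590*a - 220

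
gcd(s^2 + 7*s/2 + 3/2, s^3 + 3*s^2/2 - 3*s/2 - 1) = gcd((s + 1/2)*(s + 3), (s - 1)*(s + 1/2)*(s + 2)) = s + 1/2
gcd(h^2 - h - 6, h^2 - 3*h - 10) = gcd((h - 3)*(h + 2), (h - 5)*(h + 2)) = h + 2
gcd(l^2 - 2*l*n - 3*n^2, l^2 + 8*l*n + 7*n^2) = l + n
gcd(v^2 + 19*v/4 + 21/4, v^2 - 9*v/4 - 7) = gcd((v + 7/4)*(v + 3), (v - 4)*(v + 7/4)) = v + 7/4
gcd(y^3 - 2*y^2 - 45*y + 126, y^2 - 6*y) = y - 6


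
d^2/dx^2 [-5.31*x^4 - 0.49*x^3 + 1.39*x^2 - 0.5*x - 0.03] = -63.72*x^2 - 2.94*x + 2.78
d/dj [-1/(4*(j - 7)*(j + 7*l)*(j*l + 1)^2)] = (2*l*(j - 7)*(j + 7*l) + (j - 7)*(j*l + 1) + (j + 7*l)*(j*l + 1))/(4*(j - 7)^2*(j + 7*l)^2*(j*l + 1)^3)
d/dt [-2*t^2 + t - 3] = 1 - 4*t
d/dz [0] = 0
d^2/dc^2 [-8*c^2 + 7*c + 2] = -16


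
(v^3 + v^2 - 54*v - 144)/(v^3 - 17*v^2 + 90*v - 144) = (v^2 + 9*v + 18)/(v^2 - 9*v + 18)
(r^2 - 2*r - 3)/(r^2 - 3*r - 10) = (-r^2 + 2*r + 3)/(-r^2 + 3*r + 10)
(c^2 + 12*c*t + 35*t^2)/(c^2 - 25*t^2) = (-c - 7*t)/(-c + 5*t)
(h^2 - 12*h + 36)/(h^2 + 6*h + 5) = (h^2 - 12*h + 36)/(h^2 + 6*h + 5)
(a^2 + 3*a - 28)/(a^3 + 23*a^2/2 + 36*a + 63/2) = 2*(a - 4)/(2*a^2 + 9*a + 9)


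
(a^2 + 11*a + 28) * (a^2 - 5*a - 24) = a^4 + 6*a^3 - 51*a^2 - 404*a - 672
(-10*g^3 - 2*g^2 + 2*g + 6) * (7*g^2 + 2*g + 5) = -70*g^5 - 34*g^4 - 40*g^3 + 36*g^2 + 22*g + 30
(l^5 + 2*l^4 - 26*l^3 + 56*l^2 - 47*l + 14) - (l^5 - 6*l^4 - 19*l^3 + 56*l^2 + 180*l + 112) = 8*l^4 - 7*l^3 - 227*l - 98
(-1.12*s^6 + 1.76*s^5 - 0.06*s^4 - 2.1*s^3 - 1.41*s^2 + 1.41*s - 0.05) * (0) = 0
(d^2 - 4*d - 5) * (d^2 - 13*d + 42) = d^4 - 17*d^3 + 89*d^2 - 103*d - 210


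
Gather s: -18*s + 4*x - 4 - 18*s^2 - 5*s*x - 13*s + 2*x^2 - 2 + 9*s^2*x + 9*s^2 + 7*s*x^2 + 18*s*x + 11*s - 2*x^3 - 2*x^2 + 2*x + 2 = s^2*(9*x - 9) + s*(7*x^2 + 13*x - 20) - 2*x^3 + 6*x - 4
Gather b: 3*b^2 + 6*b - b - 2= 3*b^2 + 5*b - 2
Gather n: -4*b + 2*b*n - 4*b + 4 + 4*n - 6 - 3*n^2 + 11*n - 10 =-8*b - 3*n^2 + n*(2*b + 15) - 12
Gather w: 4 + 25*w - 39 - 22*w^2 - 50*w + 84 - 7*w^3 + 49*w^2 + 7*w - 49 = -7*w^3 + 27*w^2 - 18*w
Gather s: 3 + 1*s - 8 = s - 5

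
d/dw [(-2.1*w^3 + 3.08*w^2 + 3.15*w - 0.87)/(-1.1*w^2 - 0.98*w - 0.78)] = (2.31*w^4 + 4.116*w^3 + 5.3606*w^2 - 6.7188*w - 3.3096)/(1.21*w^4 + 2.156*w^3 + 2.6764*w^2 + 1.5288*w + 0.6084)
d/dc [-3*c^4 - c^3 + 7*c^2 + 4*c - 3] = -12*c^3 - 3*c^2 + 14*c + 4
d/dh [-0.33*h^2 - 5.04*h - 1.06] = -0.66*h - 5.04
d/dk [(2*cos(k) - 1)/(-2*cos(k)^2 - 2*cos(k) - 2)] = (2*cos(k) - cos(2*k) + 2)*sin(k)/(2*(cos(k)^2 + cos(k) + 1)^2)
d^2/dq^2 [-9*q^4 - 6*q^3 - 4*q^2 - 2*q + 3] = -108*q^2 - 36*q - 8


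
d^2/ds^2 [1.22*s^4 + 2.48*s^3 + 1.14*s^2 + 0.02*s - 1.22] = 14.64*s^2 + 14.88*s + 2.28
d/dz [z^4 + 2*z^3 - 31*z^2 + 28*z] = 4*z^3 + 6*z^2 - 62*z + 28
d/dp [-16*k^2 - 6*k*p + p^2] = -6*k + 2*p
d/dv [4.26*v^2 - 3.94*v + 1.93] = 8.52*v - 3.94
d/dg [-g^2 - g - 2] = -2*g - 1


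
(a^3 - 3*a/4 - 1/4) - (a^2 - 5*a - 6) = a^3 - a^2 + 17*a/4 + 23/4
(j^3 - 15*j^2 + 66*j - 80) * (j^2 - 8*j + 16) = j^5 - 23*j^4 + 202*j^3 - 848*j^2 + 1696*j - 1280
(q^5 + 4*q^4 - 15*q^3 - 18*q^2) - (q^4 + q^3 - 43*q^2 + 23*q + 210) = q^5 + 3*q^4 - 16*q^3 + 25*q^2 - 23*q - 210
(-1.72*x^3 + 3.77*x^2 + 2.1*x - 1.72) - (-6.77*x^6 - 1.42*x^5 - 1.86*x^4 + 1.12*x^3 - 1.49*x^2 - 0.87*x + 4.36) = 6.77*x^6 + 1.42*x^5 + 1.86*x^4 - 2.84*x^3 + 5.26*x^2 + 2.97*x - 6.08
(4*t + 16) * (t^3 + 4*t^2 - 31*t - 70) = 4*t^4 + 32*t^3 - 60*t^2 - 776*t - 1120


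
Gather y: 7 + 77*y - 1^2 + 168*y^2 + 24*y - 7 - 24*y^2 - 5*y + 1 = 144*y^2 + 96*y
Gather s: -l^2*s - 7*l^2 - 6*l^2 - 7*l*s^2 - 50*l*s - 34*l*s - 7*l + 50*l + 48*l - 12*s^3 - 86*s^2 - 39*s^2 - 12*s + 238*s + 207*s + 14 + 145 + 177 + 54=-13*l^2 + 91*l - 12*s^3 + s^2*(-7*l - 125) + s*(-l^2 - 84*l + 433) + 390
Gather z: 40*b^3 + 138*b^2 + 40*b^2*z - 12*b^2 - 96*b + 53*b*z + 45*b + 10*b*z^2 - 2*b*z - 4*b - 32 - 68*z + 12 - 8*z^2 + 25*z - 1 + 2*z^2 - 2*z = 40*b^3 + 126*b^2 - 55*b + z^2*(10*b - 6) + z*(40*b^2 + 51*b - 45) - 21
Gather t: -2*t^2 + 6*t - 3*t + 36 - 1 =-2*t^2 + 3*t + 35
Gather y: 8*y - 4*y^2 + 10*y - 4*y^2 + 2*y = -8*y^2 + 20*y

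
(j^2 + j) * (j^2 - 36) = j^4 + j^3 - 36*j^2 - 36*j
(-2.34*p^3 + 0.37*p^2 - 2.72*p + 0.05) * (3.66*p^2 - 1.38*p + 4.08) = -8.5644*p^5 + 4.5834*p^4 - 20.013*p^3 + 5.4462*p^2 - 11.1666*p + 0.204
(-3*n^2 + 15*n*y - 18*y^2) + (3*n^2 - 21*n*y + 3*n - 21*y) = -6*n*y + 3*n - 18*y^2 - 21*y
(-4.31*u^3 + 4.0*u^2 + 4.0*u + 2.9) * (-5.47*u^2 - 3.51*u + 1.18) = 23.5757*u^5 - 6.7519*u^4 - 41.0058*u^3 - 25.183*u^2 - 5.459*u + 3.422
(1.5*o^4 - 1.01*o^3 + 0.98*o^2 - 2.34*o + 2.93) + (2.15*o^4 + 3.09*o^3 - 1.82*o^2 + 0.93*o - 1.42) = 3.65*o^4 + 2.08*o^3 - 0.84*o^2 - 1.41*o + 1.51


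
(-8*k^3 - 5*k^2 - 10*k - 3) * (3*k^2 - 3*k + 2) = -24*k^5 + 9*k^4 - 31*k^3 + 11*k^2 - 11*k - 6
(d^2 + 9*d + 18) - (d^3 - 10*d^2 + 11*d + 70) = -d^3 + 11*d^2 - 2*d - 52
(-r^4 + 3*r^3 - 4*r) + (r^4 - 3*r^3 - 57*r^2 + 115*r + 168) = -57*r^2 + 111*r + 168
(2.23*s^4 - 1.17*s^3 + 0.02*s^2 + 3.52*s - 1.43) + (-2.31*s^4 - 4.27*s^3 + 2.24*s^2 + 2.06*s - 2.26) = -0.0800000000000001*s^4 - 5.44*s^3 + 2.26*s^2 + 5.58*s - 3.69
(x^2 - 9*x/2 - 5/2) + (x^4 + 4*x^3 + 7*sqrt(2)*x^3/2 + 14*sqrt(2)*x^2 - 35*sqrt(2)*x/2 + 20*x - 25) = x^4 + 4*x^3 + 7*sqrt(2)*x^3/2 + x^2 + 14*sqrt(2)*x^2 - 35*sqrt(2)*x/2 + 31*x/2 - 55/2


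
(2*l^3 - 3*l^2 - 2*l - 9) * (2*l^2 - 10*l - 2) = 4*l^5 - 26*l^4 + 22*l^3 + 8*l^2 + 94*l + 18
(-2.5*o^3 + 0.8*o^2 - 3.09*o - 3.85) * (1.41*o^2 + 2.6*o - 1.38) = -3.525*o^5 - 5.372*o^4 + 1.1731*o^3 - 14.5665*o^2 - 5.7458*o + 5.313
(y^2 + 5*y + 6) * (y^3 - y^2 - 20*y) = y^5 + 4*y^4 - 19*y^3 - 106*y^2 - 120*y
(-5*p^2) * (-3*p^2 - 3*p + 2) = 15*p^4 + 15*p^3 - 10*p^2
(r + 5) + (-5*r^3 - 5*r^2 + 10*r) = -5*r^3 - 5*r^2 + 11*r + 5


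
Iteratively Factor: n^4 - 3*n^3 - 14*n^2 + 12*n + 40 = (n - 2)*(n^3 - n^2 - 16*n - 20) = (n - 2)*(n + 2)*(n^2 - 3*n - 10) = (n - 2)*(n + 2)^2*(n - 5)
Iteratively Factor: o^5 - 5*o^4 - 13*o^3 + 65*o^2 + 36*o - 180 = (o - 2)*(o^4 - 3*o^3 - 19*o^2 + 27*o + 90) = (o - 2)*(o + 3)*(o^3 - 6*o^2 - o + 30) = (o - 2)*(o + 2)*(o + 3)*(o^2 - 8*o + 15) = (o - 3)*(o - 2)*(o + 2)*(o + 3)*(o - 5)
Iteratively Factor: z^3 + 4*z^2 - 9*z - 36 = (z + 3)*(z^2 + z - 12) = (z - 3)*(z + 3)*(z + 4)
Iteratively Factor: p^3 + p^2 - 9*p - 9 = (p + 3)*(p^2 - 2*p - 3) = (p + 1)*(p + 3)*(p - 3)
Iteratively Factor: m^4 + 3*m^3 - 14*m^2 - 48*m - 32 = (m + 4)*(m^3 - m^2 - 10*m - 8) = (m + 2)*(m + 4)*(m^2 - 3*m - 4) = (m - 4)*(m + 2)*(m + 4)*(m + 1)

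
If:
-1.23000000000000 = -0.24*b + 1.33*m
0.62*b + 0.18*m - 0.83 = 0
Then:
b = 1.53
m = -0.65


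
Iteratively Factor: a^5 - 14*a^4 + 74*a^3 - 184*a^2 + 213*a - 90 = (a - 1)*(a^4 - 13*a^3 + 61*a^2 - 123*a + 90) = (a - 2)*(a - 1)*(a^3 - 11*a^2 + 39*a - 45) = (a - 3)*(a - 2)*(a - 1)*(a^2 - 8*a + 15) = (a - 5)*(a - 3)*(a - 2)*(a - 1)*(a - 3)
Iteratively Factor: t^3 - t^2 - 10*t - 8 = (t + 2)*(t^2 - 3*t - 4) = (t - 4)*(t + 2)*(t + 1)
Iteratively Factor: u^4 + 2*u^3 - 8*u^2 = (u + 4)*(u^3 - 2*u^2) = u*(u + 4)*(u^2 - 2*u) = u*(u - 2)*(u + 4)*(u)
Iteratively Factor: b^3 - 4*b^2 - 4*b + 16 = (b + 2)*(b^2 - 6*b + 8) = (b - 4)*(b + 2)*(b - 2)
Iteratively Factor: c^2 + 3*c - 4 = (c + 4)*(c - 1)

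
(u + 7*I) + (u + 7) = 2*u + 7 + 7*I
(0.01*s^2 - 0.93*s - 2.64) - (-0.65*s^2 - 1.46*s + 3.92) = 0.66*s^2 + 0.53*s - 6.56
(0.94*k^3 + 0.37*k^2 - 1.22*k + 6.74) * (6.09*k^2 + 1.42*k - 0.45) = 5.7246*k^5 + 3.5881*k^4 - 7.3274*k^3 + 39.1477*k^2 + 10.1198*k - 3.033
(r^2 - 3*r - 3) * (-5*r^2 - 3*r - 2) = -5*r^4 + 12*r^3 + 22*r^2 + 15*r + 6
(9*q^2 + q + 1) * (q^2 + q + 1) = 9*q^4 + 10*q^3 + 11*q^2 + 2*q + 1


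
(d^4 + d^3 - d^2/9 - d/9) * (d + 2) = d^5 + 3*d^4 + 17*d^3/9 - d^2/3 - 2*d/9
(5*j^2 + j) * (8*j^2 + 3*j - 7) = 40*j^4 + 23*j^3 - 32*j^2 - 7*j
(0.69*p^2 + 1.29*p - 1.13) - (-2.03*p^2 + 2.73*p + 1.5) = 2.72*p^2 - 1.44*p - 2.63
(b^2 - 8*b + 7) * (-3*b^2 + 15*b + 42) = -3*b^4 + 39*b^3 - 99*b^2 - 231*b + 294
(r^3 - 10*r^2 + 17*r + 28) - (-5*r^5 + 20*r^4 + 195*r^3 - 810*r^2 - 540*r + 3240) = 5*r^5 - 20*r^4 - 194*r^3 + 800*r^2 + 557*r - 3212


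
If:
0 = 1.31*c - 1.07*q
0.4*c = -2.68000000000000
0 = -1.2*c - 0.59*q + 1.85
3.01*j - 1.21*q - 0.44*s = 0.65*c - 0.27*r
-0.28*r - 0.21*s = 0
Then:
No Solution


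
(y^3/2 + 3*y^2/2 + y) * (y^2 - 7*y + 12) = y^5/2 - 2*y^4 - 7*y^3/2 + 11*y^2 + 12*y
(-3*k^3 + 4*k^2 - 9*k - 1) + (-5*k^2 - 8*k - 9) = -3*k^3 - k^2 - 17*k - 10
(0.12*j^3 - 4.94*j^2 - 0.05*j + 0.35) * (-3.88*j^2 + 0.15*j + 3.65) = -0.4656*j^5 + 19.1852*j^4 - 0.109*j^3 - 19.3965*j^2 - 0.13*j + 1.2775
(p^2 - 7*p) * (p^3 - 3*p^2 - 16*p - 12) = p^5 - 10*p^4 + 5*p^3 + 100*p^2 + 84*p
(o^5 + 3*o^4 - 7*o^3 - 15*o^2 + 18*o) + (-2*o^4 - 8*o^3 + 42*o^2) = o^5 + o^4 - 15*o^3 + 27*o^2 + 18*o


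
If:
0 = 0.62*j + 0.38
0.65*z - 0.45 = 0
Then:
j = -0.61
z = 0.69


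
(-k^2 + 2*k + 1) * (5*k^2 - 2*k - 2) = -5*k^4 + 12*k^3 + 3*k^2 - 6*k - 2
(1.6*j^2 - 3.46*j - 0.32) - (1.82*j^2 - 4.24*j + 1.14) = -0.22*j^2 + 0.78*j - 1.46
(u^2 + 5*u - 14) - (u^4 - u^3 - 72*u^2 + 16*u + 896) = -u^4 + u^3 + 73*u^2 - 11*u - 910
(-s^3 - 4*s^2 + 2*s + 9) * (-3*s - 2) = 3*s^4 + 14*s^3 + 2*s^2 - 31*s - 18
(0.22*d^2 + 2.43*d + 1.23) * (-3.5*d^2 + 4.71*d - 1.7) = -0.77*d^4 - 7.4688*d^3 + 6.7663*d^2 + 1.6623*d - 2.091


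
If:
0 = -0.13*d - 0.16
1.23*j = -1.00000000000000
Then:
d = -1.23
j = -0.81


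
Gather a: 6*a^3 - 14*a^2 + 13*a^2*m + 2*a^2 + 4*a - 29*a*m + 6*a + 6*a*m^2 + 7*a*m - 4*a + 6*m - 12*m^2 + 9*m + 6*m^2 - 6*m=6*a^3 + a^2*(13*m - 12) + a*(6*m^2 - 22*m + 6) - 6*m^2 + 9*m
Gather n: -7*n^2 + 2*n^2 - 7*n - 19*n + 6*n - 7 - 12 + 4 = -5*n^2 - 20*n - 15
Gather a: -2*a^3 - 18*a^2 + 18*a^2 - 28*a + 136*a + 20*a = -2*a^3 + 128*a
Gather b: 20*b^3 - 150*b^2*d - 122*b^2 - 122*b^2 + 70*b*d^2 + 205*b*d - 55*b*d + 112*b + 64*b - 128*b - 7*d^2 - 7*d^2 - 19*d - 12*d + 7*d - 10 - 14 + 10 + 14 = 20*b^3 + b^2*(-150*d - 244) + b*(70*d^2 + 150*d + 48) - 14*d^2 - 24*d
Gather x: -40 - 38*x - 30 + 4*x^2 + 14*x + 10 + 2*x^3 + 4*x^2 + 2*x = 2*x^3 + 8*x^2 - 22*x - 60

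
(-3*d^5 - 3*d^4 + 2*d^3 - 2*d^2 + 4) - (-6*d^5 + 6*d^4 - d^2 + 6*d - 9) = 3*d^5 - 9*d^4 + 2*d^3 - d^2 - 6*d + 13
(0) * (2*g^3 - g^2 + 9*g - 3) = 0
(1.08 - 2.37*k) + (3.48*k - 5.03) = 1.11*k - 3.95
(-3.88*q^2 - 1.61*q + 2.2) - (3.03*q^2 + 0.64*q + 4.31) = -6.91*q^2 - 2.25*q - 2.11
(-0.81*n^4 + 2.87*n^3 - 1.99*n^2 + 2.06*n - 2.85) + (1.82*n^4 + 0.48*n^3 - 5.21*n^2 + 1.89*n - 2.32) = 1.01*n^4 + 3.35*n^3 - 7.2*n^2 + 3.95*n - 5.17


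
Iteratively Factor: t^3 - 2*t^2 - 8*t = (t + 2)*(t^2 - 4*t) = (t - 4)*(t + 2)*(t)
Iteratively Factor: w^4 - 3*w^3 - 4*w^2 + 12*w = (w)*(w^3 - 3*w^2 - 4*w + 12) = w*(w + 2)*(w^2 - 5*w + 6) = w*(w - 2)*(w + 2)*(w - 3)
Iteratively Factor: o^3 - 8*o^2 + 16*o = (o - 4)*(o^2 - 4*o) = (o - 4)^2*(o)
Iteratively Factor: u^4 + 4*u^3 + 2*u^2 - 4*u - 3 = (u + 1)*(u^3 + 3*u^2 - u - 3) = (u - 1)*(u + 1)*(u^2 + 4*u + 3) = (u - 1)*(u + 1)^2*(u + 3)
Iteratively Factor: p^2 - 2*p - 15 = (p + 3)*(p - 5)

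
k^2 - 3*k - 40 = (k - 8)*(k + 5)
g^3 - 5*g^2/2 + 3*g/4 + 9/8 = (g - 3/2)^2*(g + 1/2)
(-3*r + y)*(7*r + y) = -21*r^2 + 4*r*y + y^2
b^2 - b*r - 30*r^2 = (b - 6*r)*(b + 5*r)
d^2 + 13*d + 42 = (d + 6)*(d + 7)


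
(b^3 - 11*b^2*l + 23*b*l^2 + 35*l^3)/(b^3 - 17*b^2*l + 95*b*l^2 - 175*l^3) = (b + l)/(b - 5*l)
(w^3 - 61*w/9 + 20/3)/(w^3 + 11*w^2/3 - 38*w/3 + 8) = (w^2 + 4*w/3 - 5)/(w^2 + 5*w - 6)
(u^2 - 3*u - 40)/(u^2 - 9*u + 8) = (u + 5)/(u - 1)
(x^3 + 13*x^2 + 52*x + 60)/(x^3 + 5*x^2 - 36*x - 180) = (x + 2)/(x - 6)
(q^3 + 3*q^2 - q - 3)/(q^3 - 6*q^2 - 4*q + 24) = (q^3 + 3*q^2 - q - 3)/(q^3 - 6*q^2 - 4*q + 24)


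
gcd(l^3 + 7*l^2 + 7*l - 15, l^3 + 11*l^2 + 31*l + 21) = l + 3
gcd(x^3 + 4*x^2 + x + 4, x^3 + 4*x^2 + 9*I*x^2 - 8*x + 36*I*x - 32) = x^2 + x*(4 + I) + 4*I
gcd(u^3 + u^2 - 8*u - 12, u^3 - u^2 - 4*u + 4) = u + 2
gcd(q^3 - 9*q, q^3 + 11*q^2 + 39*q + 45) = q + 3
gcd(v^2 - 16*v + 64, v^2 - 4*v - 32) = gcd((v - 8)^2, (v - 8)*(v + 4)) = v - 8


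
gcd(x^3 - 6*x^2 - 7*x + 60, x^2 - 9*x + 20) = x^2 - 9*x + 20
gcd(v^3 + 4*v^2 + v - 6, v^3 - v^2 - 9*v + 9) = v^2 + 2*v - 3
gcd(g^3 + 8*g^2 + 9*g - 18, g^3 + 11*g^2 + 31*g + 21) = g + 3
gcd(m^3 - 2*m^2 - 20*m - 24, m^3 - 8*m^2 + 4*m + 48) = m^2 - 4*m - 12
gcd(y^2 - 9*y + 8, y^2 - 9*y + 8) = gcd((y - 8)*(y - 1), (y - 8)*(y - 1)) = y^2 - 9*y + 8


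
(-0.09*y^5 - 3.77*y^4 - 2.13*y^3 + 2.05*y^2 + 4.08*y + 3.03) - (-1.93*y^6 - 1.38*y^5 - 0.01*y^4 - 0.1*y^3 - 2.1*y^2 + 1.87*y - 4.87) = 1.93*y^6 + 1.29*y^5 - 3.76*y^4 - 2.03*y^3 + 4.15*y^2 + 2.21*y + 7.9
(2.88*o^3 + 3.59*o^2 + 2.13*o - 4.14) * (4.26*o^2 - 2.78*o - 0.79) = 12.2688*o^5 + 7.287*o^4 - 3.1816*o^3 - 26.3939*o^2 + 9.8265*o + 3.2706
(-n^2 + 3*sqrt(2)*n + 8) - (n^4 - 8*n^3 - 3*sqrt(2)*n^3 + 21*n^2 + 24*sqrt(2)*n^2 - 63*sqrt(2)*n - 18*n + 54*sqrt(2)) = -n^4 + 3*sqrt(2)*n^3 + 8*n^3 - 24*sqrt(2)*n^2 - 22*n^2 + 18*n + 66*sqrt(2)*n - 54*sqrt(2) + 8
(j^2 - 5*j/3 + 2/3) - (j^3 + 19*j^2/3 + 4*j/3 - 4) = -j^3 - 16*j^2/3 - 3*j + 14/3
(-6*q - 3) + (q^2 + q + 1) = q^2 - 5*q - 2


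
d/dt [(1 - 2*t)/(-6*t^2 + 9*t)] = (-4*t^2 + 4*t - 3)/(3*t^2*(4*t^2 - 12*t + 9))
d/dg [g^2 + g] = 2*g + 1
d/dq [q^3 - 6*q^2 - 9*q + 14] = 3*q^2 - 12*q - 9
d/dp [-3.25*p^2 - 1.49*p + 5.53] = -6.5*p - 1.49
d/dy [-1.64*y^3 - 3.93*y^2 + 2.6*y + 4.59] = -4.92*y^2 - 7.86*y + 2.6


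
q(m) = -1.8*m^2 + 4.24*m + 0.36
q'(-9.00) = 36.64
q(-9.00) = -183.60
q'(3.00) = -6.56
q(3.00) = -3.12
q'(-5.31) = 23.36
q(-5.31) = -72.91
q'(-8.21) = 33.80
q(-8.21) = -155.78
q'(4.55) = -12.14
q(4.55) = -17.61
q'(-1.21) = 8.60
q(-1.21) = -7.41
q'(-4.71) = 21.20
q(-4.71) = -59.54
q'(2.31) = -4.08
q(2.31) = 0.55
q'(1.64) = -1.66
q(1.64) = 2.47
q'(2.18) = -3.61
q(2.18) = 1.05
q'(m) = 4.24 - 3.6*m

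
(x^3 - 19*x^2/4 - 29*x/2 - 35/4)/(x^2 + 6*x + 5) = (4*x^2 - 23*x - 35)/(4*(x + 5))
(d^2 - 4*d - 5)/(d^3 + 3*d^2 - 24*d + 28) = (d^2 - 4*d - 5)/(d^3 + 3*d^2 - 24*d + 28)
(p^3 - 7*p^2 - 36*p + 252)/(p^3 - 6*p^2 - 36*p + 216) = (p - 7)/(p - 6)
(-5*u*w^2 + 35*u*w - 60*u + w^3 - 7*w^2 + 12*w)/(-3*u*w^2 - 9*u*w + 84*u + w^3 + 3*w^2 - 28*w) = (5*u*w - 15*u - w^2 + 3*w)/(3*u*w + 21*u - w^2 - 7*w)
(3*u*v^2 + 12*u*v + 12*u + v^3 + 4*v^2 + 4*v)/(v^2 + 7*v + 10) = (3*u*v + 6*u + v^2 + 2*v)/(v + 5)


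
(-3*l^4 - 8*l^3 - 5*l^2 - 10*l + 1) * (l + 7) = -3*l^5 - 29*l^4 - 61*l^3 - 45*l^2 - 69*l + 7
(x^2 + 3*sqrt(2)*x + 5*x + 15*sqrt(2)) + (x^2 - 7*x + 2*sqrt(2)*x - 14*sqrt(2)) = 2*x^2 - 2*x + 5*sqrt(2)*x + sqrt(2)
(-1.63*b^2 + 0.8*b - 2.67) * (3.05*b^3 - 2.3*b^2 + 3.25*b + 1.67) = -4.9715*b^5 + 6.189*b^4 - 15.281*b^3 + 6.0189*b^2 - 7.3415*b - 4.4589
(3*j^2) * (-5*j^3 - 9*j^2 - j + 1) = -15*j^5 - 27*j^4 - 3*j^3 + 3*j^2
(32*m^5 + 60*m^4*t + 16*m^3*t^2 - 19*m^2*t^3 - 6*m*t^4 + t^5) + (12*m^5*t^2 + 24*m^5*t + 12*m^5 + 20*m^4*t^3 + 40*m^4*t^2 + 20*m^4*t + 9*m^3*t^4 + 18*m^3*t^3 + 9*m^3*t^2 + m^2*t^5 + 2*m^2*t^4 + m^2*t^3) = 12*m^5*t^2 + 24*m^5*t + 44*m^5 + 20*m^4*t^3 + 40*m^4*t^2 + 80*m^4*t + 9*m^3*t^4 + 18*m^3*t^3 + 25*m^3*t^2 + m^2*t^5 + 2*m^2*t^4 - 18*m^2*t^3 - 6*m*t^4 + t^5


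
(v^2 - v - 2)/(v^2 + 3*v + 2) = (v - 2)/(v + 2)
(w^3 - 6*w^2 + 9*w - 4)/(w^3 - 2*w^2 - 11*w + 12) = (w - 1)/(w + 3)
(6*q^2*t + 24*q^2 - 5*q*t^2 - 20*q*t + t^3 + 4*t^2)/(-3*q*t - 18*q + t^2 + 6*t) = (-2*q*t - 8*q + t^2 + 4*t)/(t + 6)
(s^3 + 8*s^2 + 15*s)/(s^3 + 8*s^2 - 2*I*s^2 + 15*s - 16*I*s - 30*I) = s/(s - 2*I)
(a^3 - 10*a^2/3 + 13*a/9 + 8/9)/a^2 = a - 10/3 + 13/(9*a) + 8/(9*a^2)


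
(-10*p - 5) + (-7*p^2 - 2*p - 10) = -7*p^2 - 12*p - 15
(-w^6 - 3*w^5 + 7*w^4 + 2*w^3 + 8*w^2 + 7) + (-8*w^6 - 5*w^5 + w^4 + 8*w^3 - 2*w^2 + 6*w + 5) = -9*w^6 - 8*w^5 + 8*w^4 + 10*w^3 + 6*w^2 + 6*w + 12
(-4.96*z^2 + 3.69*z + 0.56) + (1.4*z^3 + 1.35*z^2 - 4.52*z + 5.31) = 1.4*z^3 - 3.61*z^2 - 0.83*z + 5.87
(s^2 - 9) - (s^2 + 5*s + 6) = -5*s - 15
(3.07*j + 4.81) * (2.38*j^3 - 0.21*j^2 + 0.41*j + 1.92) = 7.3066*j^4 + 10.8031*j^3 + 0.2486*j^2 + 7.8665*j + 9.2352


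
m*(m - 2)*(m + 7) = m^3 + 5*m^2 - 14*m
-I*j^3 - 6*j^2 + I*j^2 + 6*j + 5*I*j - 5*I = (j - 5*I)*(j - I)*(-I*j + I)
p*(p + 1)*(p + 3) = p^3 + 4*p^2 + 3*p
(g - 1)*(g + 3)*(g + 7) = g^3 + 9*g^2 + 11*g - 21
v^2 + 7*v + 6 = (v + 1)*(v + 6)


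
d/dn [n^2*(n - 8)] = n*(3*n - 16)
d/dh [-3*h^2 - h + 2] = -6*h - 1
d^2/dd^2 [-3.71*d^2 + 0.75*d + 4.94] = -7.42000000000000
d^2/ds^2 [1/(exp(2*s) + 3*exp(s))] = (-(exp(s) + 3)*(4*exp(s) + 3) + 2*(2*exp(s) + 3)^2)*exp(-s)/(exp(s) + 3)^3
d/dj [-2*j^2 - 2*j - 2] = -4*j - 2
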